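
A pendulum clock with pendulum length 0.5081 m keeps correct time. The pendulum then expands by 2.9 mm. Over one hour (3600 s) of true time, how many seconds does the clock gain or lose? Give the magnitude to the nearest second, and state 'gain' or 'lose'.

T ∝ √L, so T'/T = √(0.51100/0.5081) = 1.00285.
In 3600 s of true time the clock registers 3600/1.00285 = 3589.8 s, so it loses 10 s.

lose 10 s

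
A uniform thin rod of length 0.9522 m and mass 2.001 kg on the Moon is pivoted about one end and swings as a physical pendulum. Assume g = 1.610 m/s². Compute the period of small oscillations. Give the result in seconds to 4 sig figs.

For a physical pendulum T = 2π√(I/(mgd)), with d = 0.47610 m from pivot to centre of mass.
I_cm = mL²/12 = 2.001 × 0.9522²/12 = 0.15119 kg·m²; I = I_cm + md² = 0.15119 + 2.001 × 0.47610² = 0.60476 kg·m².
T = 2π√(0.60476/(2.001 × 1.610 × 0.47610)) = 3.945 s.

3.945 s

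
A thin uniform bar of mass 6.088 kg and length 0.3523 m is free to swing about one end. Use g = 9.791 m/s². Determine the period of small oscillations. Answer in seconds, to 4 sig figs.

0.9731 s

For a physical pendulum T = 2π√(I/(mgd)), with d = 0.17615 m from pivot to centre of mass.
I_cm = mL²/12 = 6.088 × 0.3523²/12 = 0.062968 kg·m²; I = I_cm + md² = 0.062968 + 6.088 × 0.17615² = 0.25187 kg·m².
T = 2π√(0.25187/(6.088 × 9.791 × 0.17615)) = 0.9731 s.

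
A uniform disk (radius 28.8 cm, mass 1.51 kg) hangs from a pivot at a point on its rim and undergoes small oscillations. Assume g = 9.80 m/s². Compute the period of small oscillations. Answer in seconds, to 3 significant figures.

I_cm = ½mr² = 0.06262 kg·m². The pivot is at distance d = 0.288 m from the centre of mass.
By the parallel-axis theorem, I = I_cm + md² = 0.06262 + 0.1252 = 0.1879 kg·m².
T = 2π√(I/(mgd)) = 2π√(0.1879/(1.51 × 9.80 × 0.288)) = 1.32 s.

1.32 s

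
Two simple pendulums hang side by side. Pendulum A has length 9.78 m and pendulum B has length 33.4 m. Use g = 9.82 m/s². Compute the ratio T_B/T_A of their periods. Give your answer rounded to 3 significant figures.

1.85

T ∝ √L, so T_B/T_A = √(L_B/L_A) = √(33.4/9.78) = 1.85.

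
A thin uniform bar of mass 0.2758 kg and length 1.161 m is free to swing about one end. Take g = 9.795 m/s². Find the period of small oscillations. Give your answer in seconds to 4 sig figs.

For a physical pendulum T = 2π√(I/(mgd)), with d = 0.58050 m from pivot to centre of mass.
I_cm = mL²/12 = 0.2758 × 1.161²/12 = 0.030980 kg·m²; I = I_cm + md² = 0.030980 + 0.2758 × 0.58050² = 0.12392 kg·m².
T = 2π√(0.12392/(0.2758 × 9.795 × 0.58050)) = 1.766 s.

1.766 s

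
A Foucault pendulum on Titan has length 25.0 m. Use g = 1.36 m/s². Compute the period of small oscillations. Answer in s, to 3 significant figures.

26.9 s

T = 2π√(L/g) = 2π√(25.0/1.36) = 2π × 4.287 = 26.9 s.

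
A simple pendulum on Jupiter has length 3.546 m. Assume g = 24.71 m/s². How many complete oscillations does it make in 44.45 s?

18

T = 2π√(L/g) = 2π√(3.546/24.71) = 2.3802 s.
Number of complete oscillations = ⌊44.45/2.3802⌋ = ⌊18.675⌋ = 18.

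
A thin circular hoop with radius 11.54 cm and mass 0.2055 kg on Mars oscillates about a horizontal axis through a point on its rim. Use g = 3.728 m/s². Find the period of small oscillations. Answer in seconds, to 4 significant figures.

I_cm = mr² = 0.0027367 kg·m². The pivot is at distance d = 0.1154 m from the centre of mass.
By the parallel-axis theorem, I = I_cm + md² = 0.0027367 + 0.0027367 = 0.0054734 kg·m².
T = 2π√(I/(mgd)) = 2π√(0.0054734/(0.2055 × 3.728 × 0.1154)) = 1.563 s.

1.563 s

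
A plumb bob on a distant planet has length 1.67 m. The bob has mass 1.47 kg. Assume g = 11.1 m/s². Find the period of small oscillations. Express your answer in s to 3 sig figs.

2.44 s

T = 2π√(L/g) = 2π√(1.67/11.1) = 2π × 0.3879 = 2.44 s.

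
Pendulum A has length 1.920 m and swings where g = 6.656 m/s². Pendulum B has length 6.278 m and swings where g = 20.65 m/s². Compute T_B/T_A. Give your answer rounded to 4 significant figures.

T = 2π√(L/g), so T_B/T_A = √((L_B/g_B)/(L_A/g_A)) = √((6.278/20.65)/(1.920/6.656)) = 1.027.

1.027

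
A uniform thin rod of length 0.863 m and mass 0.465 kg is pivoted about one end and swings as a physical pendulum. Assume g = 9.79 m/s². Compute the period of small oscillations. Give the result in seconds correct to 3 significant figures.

For a physical pendulum T = 2π√(I/(mgd)), with d = 0.4315 m from pivot to centre of mass.
I_cm = mL²/12 = 0.465 × 0.863²/12 = 0.02886 kg·m²; I = I_cm + md² = 0.02886 + 0.465 × 0.4315² = 0.1154 kg·m².
T = 2π√(0.1154/(0.465 × 9.79 × 0.4315)) = 1.52 s.

1.52 s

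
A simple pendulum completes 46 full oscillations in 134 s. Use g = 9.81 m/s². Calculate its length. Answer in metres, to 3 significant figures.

T = 134/46 = 2.913 s.
From T = 2π√(L/g), L = gT²/(4π²) = 9.81 × 2.913²/(4π²) = 2.11 m.

2.11 m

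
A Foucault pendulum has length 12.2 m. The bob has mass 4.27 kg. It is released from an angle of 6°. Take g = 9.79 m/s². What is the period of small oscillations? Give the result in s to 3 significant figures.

T = 2π√(L/g) = 2π√(12.2/9.79) = 2π × 1.116 = 7.01 s.

7.01 s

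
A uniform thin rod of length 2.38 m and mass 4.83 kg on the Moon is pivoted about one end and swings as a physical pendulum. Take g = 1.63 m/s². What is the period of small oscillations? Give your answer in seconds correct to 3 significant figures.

6.20 s

For a physical pendulum T = 2π√(I/(mgd)), with d = 1.190 m from pivot to centre of mass.
I_cm = mL²/12 = 4.83 × 2.38²/12 = 2.280 kg·m²; I = I_cm + md² = 2.280 + 4.83 × 1.190² = 9.120 kg·m².
T = 2π√(9.120/(4.83 × 1.63 × 1.190)) = 6.20 s.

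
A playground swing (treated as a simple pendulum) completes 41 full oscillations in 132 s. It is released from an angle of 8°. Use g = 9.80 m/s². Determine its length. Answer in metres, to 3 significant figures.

T = 132/41 = 3.220 s.
From T = 2π√(L/g), L = gT²/(4π²) = 9.80 × 3.220²/(4π²) = 2.57 m.

2.57 m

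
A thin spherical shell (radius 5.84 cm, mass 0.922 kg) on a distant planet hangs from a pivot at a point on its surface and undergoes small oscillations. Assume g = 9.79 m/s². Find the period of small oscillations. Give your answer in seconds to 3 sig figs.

I_cm = (2/3)mr² = 0.002096 kg·m². The pivot is at distance d = 0.0584 m from the centre of mass.
By the parallel-axis theorem, I = I_cm + md² = 0.002096 + 0.003145 = 0.005241 kg·m².
T = 2π√(I/(mgd)) = 2π√(0.005241/(0.922 × 9.79 × 0.0584)) = 0.626 s.

0.626 s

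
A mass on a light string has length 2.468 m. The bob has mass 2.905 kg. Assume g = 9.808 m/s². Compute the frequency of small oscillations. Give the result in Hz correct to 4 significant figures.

T = 2π√(L/g) = 2π√(2.468/9.808) = 3.1518 s, so f = 1/T = 0.3173 Hz.

0.3173 Hz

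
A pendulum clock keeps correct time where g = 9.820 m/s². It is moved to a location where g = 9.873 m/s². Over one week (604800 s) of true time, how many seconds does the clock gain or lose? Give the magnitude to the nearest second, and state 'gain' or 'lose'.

The clock's period scales as T ∝ 1/√g, so T'/T = √(9.820/9.873) = 0.997312.
In 604800 s of true time the clock registers 604800/0.997312 = 606429.9 s, so it gains 1630 s.

gain 1630 s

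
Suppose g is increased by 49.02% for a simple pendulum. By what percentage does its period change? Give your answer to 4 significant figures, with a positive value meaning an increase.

-18.08%

T ∝ 1/√g, so T'/T = 1/√(1.4902) = 0.81918.
Percentage change in T = (0.81918 − 1) × 100% = -18.08%.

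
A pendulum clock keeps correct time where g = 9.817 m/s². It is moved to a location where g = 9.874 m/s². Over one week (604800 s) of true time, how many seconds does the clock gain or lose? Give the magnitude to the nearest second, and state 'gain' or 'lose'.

gain 1753 s

The clock's period scales as T ∝ 1/√g, so T'/T = √(9.817/9.874) = 0.997109.
In 604800 s of true time the clock registers 604800/0.997109 = 606553.3 s, so it gains 1753 s.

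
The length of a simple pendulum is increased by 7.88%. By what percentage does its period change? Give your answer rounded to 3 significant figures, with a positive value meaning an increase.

T ∝ √L, so T'/T = √(1.079) = 1.039.
Percentage change in T = (1.039 − 1) × 100% = 3.87%.

3.87%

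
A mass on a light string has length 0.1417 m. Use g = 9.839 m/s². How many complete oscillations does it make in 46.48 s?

61

T = 2π√(L/g) = 2π√(0.1417/9.839) = 0.75403 s.
Number of complete oscillations = ⌊46.48/0.75403⌋ = ⌊61.642⌋ = 61.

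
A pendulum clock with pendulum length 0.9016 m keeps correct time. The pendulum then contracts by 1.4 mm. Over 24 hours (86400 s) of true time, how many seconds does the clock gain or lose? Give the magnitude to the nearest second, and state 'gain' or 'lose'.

gain 67 s

T ∝ √L, so T'/T = √(0.90020/0.9016) = 0.999223.
In 86400 s of true time the clock registers 86400/0.999223 = 86467.2 s, so it gains 67 s.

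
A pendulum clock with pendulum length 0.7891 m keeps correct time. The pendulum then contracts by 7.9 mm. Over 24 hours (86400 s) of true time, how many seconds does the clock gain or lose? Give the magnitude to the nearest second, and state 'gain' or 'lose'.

T ∝ √L, so T'/T = √(0.78120/0.7891) = 0.994982.
In 86400 s of true time the clock registers 86400/0.994982 = 86835.8 s, so it gains 436 s.

gain 436 s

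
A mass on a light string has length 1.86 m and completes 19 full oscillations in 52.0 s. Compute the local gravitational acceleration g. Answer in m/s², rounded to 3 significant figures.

T = 52.0/19 = 2.737 s.
From T = 2π√(L/g), g = 4π²L/T² = 4π² × 1.86/2.737² = 9.80 m/s².

9.80 m/s²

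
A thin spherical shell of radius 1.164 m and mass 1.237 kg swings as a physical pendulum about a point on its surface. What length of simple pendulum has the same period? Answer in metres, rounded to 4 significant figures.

1.940 m

The equivalent simple-pendulum length is L_eq = I/(md), where I is about the pivot and d = 1.1640 m.
I_cm = (2/3)mR² = 1.1173 kg·m², so I = I_cm + md² = 1.1173 + 1.6760 = 2.7933 kg·m².
L_eq = 2.7933/(1.237 × 1.1640) = 1.940 m.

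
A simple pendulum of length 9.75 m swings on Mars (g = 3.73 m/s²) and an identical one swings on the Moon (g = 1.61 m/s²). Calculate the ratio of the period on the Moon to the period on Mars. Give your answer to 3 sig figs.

1.52

T ∝ 1/√g, so T₂/T₁ = √(g₁/g₂) = √(3.73/1.61) = 1.52.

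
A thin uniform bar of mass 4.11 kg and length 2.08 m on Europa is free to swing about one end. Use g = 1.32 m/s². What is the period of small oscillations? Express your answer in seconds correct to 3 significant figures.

6.44 s

For a physical pendulum T = 2π√(I/(mgd)), with d = 1.040 m from pivot to centre of mass.
I_cm = mL²/12 = 4.11 × 2.08²/12 = 1.482 kg·m²; I = I_cm + md² = 1.482 + 4.11 × 1.040² = 5.927 kg·m².
T = 2π√(5.927/(4.11 × 1.32 × 1.040)) = 6.44 s.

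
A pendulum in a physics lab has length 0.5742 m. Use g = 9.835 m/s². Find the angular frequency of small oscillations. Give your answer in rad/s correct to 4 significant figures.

4.139 rad/s

ω = √(g/L) = √(9.835/0.5742) = 4.139 rad/s.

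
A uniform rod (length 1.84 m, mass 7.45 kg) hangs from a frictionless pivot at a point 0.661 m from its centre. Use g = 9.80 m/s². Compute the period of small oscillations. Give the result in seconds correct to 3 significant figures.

2.09 s

For a physical pendulum T = 2π√(I/(mgd)), with d = 0.6610 m from pivot to centre of mass.
I_cm = mL²/12 = 7.45 × 1.84²/12 = 2.102 kg·m²; I = I_cm + md² = 2.102 + 7.45 × 0.6610² = 5.357 kg·m².
T = 2π√(5.357/(7.45 × 9.80 × 0.6610)) = 2.09 s.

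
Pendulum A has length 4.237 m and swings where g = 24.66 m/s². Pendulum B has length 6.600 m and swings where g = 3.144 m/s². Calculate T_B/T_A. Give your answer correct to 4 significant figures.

3.495

T = 2π√(L/g), so T_B/T_A = √((L_B/g_B)/(L_A/g_A)) = √((6.600/3.144)/(4.237/24.66)) = 3.495.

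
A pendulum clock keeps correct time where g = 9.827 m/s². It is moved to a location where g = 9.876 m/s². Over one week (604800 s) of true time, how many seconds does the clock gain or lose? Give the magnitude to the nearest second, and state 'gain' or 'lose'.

The clock's period scales as T ∝ 1/√g, so T'/T = √(9.827/9.876) = 0.997516.
In 604800 s of true time the clock registers 604800/0.997516 = 606306.0 s, so it gains 1506 s.

gain 1506 s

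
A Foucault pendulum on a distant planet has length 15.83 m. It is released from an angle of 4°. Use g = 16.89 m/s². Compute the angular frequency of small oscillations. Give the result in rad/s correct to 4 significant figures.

ω = √(g/L) = √(16.89/15.83) = 1.033 rad/s.

1.033 rad/s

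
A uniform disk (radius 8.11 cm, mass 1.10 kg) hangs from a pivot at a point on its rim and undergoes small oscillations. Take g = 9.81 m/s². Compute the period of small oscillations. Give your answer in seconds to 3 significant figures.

I_cm = ½mr² = 0.003617 kg·m². The pivot is at distance d = 0.0811 m from the centre of mass.
By the parallel-axis theorem, I = I_cm + md² = 0.003617 + 0.007235 = 0.01085 kg·m².
T = 2π√(I/(mgd)) = 2π√(0.01085/(1.10 × 9.81 × 0.0811)) = 0.700 s.

0.700 s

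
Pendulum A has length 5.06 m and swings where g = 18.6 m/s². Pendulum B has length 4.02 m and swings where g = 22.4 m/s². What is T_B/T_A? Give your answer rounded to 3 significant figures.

0.812

T = 2π√(L/g), so T_B/T_A = √((L_B/g_B)/(L_A/g_A)) = √((4.02/22.4)/(5.06/18.6)) = 0.812.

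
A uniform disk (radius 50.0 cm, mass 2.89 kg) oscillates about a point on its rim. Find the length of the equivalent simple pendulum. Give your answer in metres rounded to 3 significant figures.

The equivalent simple-pendulum length is L_eq = I/(md), where I is about the pivot and d = 0.5000 m.
I_cm = ½mR² = 0.3613 kg·m², so I = I_cm + md² = 0.3613 + 0.7225 = 1.084 kg·m².
L_eq = 1.084/(2.89 × 0.5000) = 0.750 m.

0.750 m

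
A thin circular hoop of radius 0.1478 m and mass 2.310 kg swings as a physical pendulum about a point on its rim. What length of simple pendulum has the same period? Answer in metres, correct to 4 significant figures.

0.2956 m

The equivalent simple-pendulum length is L_eq = I/(md), where I is about the pivot and d = 0.14780 m.
I_cm = mR² = 0.050462 kg·m², so I = I_cm + md² = 0.050462 + 0.050462 = 0.10092 kg·m².
L_eq = 0.10092/(2.310 × 0.14780) = 0.2956 m.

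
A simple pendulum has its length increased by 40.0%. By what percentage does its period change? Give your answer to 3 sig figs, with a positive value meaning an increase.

18.3%

T ∝ √L, so T'/T = √(1.400) = 1.183.
Percentage change in T = (1.183 − 1) × 100% = 18.3%.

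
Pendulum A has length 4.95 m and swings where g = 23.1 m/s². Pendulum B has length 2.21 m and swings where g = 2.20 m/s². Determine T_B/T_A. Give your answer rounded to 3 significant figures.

2.17

T = 2π√(L/g), so T_B/T_A = √((L_B/g_B)/(L_A/g_A)) = √((2.21/2.20)/(4.95/23.1)) = 2.17.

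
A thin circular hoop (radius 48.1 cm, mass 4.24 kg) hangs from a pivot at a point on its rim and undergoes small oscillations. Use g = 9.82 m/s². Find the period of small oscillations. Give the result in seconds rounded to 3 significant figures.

1.97 s

I_cm = mr² = 0.9810 kg·m². The pivot is at distance d = 0.481 m from the centre of mass.
By the parallel-axis theorem, I = I_cm + md² = 0.9810 + 0.9810 = 1.962 kg·m².
T = 2π√(I/(mgd)) = 2π√(1.962/(4.24 × 9.82 × 0.481)) = 1.97 s.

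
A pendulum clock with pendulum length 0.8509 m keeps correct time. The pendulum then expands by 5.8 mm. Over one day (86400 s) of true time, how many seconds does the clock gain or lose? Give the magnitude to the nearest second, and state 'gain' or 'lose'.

lose 293 s

T ∝ √L, so T'/T = √(0.85670/0.8509) = 1.00340.
In 86400 s of true time the clock registers 86400/1.00340 = 86107.0 s, so it loses 293 s.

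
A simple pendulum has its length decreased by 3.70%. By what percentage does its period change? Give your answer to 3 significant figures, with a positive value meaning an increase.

T ∝ √L, so T'/T = √(0.9630) = 0.9813.
Percentage change in T = (0.9813 − 1) × 100% = -1.87%.

-1.87%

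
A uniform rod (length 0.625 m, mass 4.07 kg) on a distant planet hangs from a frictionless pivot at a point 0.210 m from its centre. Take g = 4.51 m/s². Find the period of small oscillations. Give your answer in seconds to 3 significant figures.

For a physical pendulum T = 2π√(I/(mgd)), with d = 0.2100 m from pivot to centre of mass.
I_cm = mL²/12 = 4.07 × 0.625²/12 = 0.1325 kg·m²; I = I_cm + md² = 0.1325 + 4.07 × 0.2100² = 0.3120 kg·m².
T = 2π√(0.3120/(4.07 × 4.51 × 0.2100)) = 1.79 s.

1.79 s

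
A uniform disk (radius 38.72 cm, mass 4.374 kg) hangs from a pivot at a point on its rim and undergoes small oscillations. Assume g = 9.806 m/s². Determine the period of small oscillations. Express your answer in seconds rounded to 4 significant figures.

1.529 s

I_cm = ½mr² = 0.32788 kg·m². The pivot is at distance d = 0.3872 m from the centre of mass.
By the parallel-axis theorem, I = I_cm + md² = 0.32788 + 0.65577 = 0.98365 kg·m².
T = 2π√(I/(mgd)) = 2π√(0.98365/(4.374 × 9.806 × 0.3872)) = 1.529 s.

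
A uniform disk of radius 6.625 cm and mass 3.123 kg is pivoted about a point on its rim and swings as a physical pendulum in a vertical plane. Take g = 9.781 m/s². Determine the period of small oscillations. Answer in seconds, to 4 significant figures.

0.6333 s

I_cm = ½mr² = 0.0068535 kg·m². The pivot is at distance d = 0.06625 m from the centre of mass.
By the parallel-axis theorem, I = I_cm + md² = 0.0068535 + 0.013707 = 0.020561 kg·m².
T = 2π√(I/(mgd)) = 2π√(0.020561/(3.123 × 9.781 × 0.06625)) = 0.6333 s.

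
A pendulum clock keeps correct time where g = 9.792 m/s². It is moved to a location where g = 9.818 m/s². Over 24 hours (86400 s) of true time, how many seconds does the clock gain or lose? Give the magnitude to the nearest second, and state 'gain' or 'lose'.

The clock's period scales as T ∝ 1/√g, so T'/T = √(9.792/9.818) = 0.998675.
In 86400 s of true time the clock registers 86400/0.998675 = 86514.6 s, so it gains 115 s.

gain 115 s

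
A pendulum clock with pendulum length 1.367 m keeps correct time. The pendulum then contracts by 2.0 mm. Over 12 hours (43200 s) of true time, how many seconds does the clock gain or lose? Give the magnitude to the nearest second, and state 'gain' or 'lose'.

T ∝ √L, so T'/T = √(1.36500/1.367) = 0.999268.
In 43200 s of true time the clock registers 43200/0.999268 = 43231.6 s, so it gains 32 s.

gain 32 s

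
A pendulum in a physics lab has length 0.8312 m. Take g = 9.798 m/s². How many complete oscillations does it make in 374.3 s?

T = 2π√(L/g) = 2π√(0.8312/9.798) = 1.8301 s.
Number of complete oscillations = ⌊374.3/1.8301⌋ = ⌊204.53⌋ = 204.

204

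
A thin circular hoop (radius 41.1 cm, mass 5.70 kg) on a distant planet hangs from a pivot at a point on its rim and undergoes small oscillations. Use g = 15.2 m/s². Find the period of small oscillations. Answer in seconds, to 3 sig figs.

1.46 s

I_cm = mr² = 0.9628 kg·m². The pivot is at distance d = 0.411 m from the centre of mass.
By the parallel-axis theorem, I = I_cm + md² = 0.9628 + 0.9628 = 1.926 kg·m².
T = 2π√(I/(mgd)) = 2π√(1.926/(5.70 × 15.2 × 0.411)) = 1.46 s.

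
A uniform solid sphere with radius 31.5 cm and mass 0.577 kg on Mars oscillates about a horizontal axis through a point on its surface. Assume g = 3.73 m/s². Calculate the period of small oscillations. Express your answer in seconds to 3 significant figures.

2.16 s

I_cm = (2/5)mr² = 0.02290 kg·m². The pivot is at distance d = 0.315 m from the centre of mass.
By the parallel-axis theorem, I = I_cm + md² = 0.02290 + 0.05725 = 0.08015 kg·m².
T = 2π√(I/(mgd)) = 2π√(0.08015/(0.577 × 3.73 × 0.315)) = 2.16 s.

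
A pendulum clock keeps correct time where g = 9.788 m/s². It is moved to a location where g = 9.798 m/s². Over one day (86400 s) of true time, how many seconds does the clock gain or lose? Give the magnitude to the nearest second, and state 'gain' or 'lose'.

The clock's period scales as T ∝ 1/√g, so T'/T = √(9.788/9.798) = 0.999490.
In 86400 s of true time the clock registers 86400/0.999490 = 86444.1 s, so it gains 44 s.

gain 44 s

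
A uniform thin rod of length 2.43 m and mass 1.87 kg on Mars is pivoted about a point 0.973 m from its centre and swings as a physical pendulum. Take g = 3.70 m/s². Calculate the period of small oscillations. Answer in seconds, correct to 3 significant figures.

3.97 s

For a physical pendulum T = 2π√(I/(mgd)), with d = 0.9730 m from pivot to centre of mass.
I_cm = mL²/12 = 1.87 × 2.43²/12 = 0.9202 kg·m²; I = I_cm + md² = 0.9202 + 1.87 × 0.9730² = 2.691 kg·m².
T = 2π√(2.691/(1.87 × 3.70 × 0.9730)) = 3.97 s.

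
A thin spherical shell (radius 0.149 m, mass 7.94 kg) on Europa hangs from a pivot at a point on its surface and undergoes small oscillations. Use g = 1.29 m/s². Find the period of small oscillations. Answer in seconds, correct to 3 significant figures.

2.76 s

I_cm = (2/3)mr² = 0.1175 kg·m². The pivot is at distance d = 0.149 m from the centre of mass.
By the parallel-axis theorem, I = I_cm + md² = 0.1175 + 0.1763 = 0.2938 kg·m².
T = 2π√(I/(mgd)) = 2π√(0.2938/(7.94 × 1.29 × 0.149)) = 2.76 s.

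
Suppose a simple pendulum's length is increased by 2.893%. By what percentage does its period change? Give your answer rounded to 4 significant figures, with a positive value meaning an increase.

1.436%

T ∝ √L, so T'/T = √(1.0289) = 1.0144.
Percentage change in T = (1.0144 − 1) × 100% = 1.436%.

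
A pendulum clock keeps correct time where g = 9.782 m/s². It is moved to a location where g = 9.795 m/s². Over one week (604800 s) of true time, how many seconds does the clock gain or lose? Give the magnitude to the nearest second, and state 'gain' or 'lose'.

The clock's period scales as T ∝ 1/√g, so T'/T = √(9.782/9.795) = 0.999336.
In 604800 s of true time the clock registers 604800/0.999336 = 605201.7 s, so it gains 402 s.

gain 402 s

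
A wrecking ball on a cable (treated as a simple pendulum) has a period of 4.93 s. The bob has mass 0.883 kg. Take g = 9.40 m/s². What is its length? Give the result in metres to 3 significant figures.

From T = 2π√(L/g), L = gT²/(4π²) = 9.40 × 4.930²/(4π²) = 5.79 m.

5.79 m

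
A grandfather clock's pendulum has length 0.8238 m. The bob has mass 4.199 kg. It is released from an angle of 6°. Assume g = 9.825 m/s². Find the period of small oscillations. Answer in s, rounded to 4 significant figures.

1.819 s

T = 2π√(L/g) = 2π√(0.8238/9.825) = 2π × 0.28956 = 1.819 s.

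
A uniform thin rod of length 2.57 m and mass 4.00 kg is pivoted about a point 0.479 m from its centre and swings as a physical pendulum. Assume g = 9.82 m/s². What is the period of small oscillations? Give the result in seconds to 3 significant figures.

2.56 s

For a physical pendulum T = 2π√(I/(mgd)), with d = 0.4790 m from pivot to centre of mass.
I_cm = mL²/12 = 4.00 × 2.57²/12 = 2.202 kg·m²; I = I_cm + md² = 2.202 + 4.00 × 0.4790² = 3.119 kg·m².
T = 2π√(3.119/(4.00 × 9.82 × 0.4790)) = 2.56 s.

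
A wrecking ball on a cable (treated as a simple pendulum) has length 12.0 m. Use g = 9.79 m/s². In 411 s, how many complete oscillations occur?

T = 2π√(L/g) = 2π√(12.0/9.79) = 6.956 s.
Number of complete oscillations = ⌊411/6.956⌋ = ⌊59.08⌋ = 59.

59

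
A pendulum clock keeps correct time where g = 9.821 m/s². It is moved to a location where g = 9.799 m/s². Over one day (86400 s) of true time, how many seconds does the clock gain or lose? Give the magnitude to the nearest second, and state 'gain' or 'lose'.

The clock's period scales as T ∝ 1/√g, so T'/T = √(9.821/9.799) = 1.00112.
In 86400 s of true time the clock registers 86400/1.00112 = 86303.2 s, so it loses 97 s.

lose 97 s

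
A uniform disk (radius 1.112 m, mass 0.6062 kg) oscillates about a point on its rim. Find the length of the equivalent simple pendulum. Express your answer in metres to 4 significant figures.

The equivalent simple-pendulum length is L_eq = I/(md), where I is about the pivot and d = 1.1120 m.
I_cm = ½mR² = 0.37480 kg·m², so I = I_cm + md² = 0.37480 + 0.74959 = 1.1244 kg·m².
L_eq = 1.1244/(0.6062 × 1.1120) = 1.668 m.

1.668 m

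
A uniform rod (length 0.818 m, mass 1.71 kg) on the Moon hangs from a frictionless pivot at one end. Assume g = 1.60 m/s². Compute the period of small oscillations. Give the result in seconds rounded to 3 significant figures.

For a physical pendulum T = 2π√(I/(mgd)), with d = 0.4090 m from pivot to centre of mass.
I_cm = mL²/12 = 1.71 × 0.818²/12 = 0.09535 kg·m²; I = I_cm + md² = 0.09535 + 1.71 × 0.4090² = 0.3814 kg·m².
T = 2π√(0.3814/(1.71 × 1.60 × 0.4090)) = 3.67 s.

3.67 s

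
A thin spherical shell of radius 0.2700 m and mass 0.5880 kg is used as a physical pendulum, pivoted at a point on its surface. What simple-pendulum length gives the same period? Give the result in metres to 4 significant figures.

0.4500 m

The equivalent simple-pendulum length is L_eq = I/(md), where I is about the pivot and d = 0.27000 m.
I_cm = (2/3)mR² = 0.028577 kg·m², so I = I_cm + md² = 0.028577 + 0.042865 = 0.071442 kg·m².
L_eq = 0.071442/(0.5880 × 0.27000) = 0.4500 m.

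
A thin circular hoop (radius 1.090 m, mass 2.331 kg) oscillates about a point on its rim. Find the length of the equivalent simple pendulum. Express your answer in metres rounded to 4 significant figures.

2.180 m

The equivalent simple-pendulum length is L_eq = I/(md), where I is about the pivot and d = 1.0900 m.
I_cm = mR² = 2.7695 kg·m², so I = I_cm + md² = 2.7695 + 2.7695 = 5.5389 kg·m².
L_eq = 5.5389/(2.331 × 1.0900) = 2.180 m.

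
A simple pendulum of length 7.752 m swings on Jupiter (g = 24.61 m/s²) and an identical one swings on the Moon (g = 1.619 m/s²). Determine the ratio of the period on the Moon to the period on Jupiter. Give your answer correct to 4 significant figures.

3.899

T ∝ 1/√g, so T₂/T₁ = √(g₁/g₂) = √(24.61/1.619) = 3.899.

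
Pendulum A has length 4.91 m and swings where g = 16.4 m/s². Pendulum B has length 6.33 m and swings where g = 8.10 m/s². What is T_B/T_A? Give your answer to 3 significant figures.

1.62

T = 2π√(L/g), so T_B/T_A = √((L_B/g_B)/(L_A/g_A)) = √((6.33/8.10)/(4.91/16.4)) = 1.62.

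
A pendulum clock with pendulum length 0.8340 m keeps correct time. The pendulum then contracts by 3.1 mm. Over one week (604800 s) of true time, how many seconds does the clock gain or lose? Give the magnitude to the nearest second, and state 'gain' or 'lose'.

gain 1127 s

T ∝ √L, so T'/T = √(0.83090/0.8340) = 0.998140.
In 604800 s of true time the clock registers 604800/0.998140 = 605927.2 s, so it gains 1127 s.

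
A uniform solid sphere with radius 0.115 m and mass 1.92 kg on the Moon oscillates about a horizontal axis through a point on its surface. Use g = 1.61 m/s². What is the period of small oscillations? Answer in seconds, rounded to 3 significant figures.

1.99 s

I_cm = (2/5)mr² = 0.01016 kg·m². The pivot is at distance d = 0.115 m from the centre of mass.
By the parallel-axis theorem, I = I_cm + md² = 0.01016 + 0.02539 = 0.03555 kg·m².
T = 2π√(I/(mgd)) = 2π√(0.03555/(1.92 × 1.61 × 0.115)) = 1.99 s.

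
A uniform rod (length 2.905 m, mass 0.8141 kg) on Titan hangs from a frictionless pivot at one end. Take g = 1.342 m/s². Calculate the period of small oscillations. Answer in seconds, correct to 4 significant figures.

For a physical pendulum T = 2π√(I/(mgd)), with d = 1.4525 m from pivot to centre of mass.
I_cm = mL²/12 = 0.8141 × 2.905²/12 = 0.57252 kg·m²; I = I_cm + md² = 0.57252 + 0.8141 × 1.4525² = 2.2901 kg·m².
T = 2π√(2.2901/(0.8141 × 1.342 × 1.4525)) = 7.548 s.

7.548 s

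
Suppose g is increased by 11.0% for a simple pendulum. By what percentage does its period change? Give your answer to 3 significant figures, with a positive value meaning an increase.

T ∝ 1/√g, so T'/T = 1/√(1.110) = 0.9492.
Percentage change in T = (0.9492 − 1) × 100% = -5.08%.

-5.08%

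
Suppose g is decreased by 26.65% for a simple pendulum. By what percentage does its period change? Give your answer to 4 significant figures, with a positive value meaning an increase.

16.76%

T ∝ 1/√g, so T'/T = 1/√(0.73350) = 1.1676.
Percentage change in T = (1.1676 − 1) × 100% = 16.76%.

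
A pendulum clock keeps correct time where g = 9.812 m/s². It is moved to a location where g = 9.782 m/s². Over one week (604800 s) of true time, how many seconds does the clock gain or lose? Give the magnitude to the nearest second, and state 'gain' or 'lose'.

The clock's period scales as T ∝ 1/√g, so T'/T = √(9.812/9.782) = 1.00153.
In 604800 s of true time the clock registers 604800/1.00153 = 603874.7 s, so it loses 925 s.

lose 925 s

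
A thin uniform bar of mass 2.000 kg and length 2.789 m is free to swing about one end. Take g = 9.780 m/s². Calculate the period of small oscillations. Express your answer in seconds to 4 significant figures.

2.740 s

For a physical pendulum T = 2π√(I/(mgd)), with d = 1.3945 m from pivot to centre of mass.
I_cm = mL²/12 = 2.000 × 2.789²/12 = 1.2964 kg·m²; I = I_cm + md² = 1.2964 + 2.000 × 1.3945² = 5.1857 kg·m².
T = 2π√(5.1857/(2.000 × 9.780 × 1.3945)) = 2.740 s.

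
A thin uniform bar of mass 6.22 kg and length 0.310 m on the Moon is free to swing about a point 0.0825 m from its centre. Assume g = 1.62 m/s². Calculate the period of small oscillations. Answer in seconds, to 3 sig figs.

2.09 s

For a physical pendulum T = 2π√(I/(mgd)), with d = 0.08250 m from pivot to centre of mass.
I_cm = mL²/12 = 6.22 × 0.310²/12 = 0.04981 kg·m²; I = I_cm + md² = 0.04981 + 6.22 × 0.08250² = 0.09215 kg·m².
T = 2π√(0.09215/(6.22 × 1.62 × 0.08250)) = 2.09 s.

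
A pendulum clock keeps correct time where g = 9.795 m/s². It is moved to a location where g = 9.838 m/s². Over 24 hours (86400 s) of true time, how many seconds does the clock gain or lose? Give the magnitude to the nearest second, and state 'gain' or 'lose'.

The clock's period scales as T ∝ 1/√g, so T'/T = √(9.795/9.838) = 0.997812.
In 86400 s of true time the clock registers 86400/0.997812 = 86589.4 s, so it gains 189 s.

gain 189 s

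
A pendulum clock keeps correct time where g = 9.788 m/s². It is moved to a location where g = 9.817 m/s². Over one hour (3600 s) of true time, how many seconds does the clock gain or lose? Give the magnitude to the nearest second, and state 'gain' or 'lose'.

gain 5 s

The clock's period scales as T ∝ 1/√g, so T'/T = √(9.788/9.817) = 0.998522.
In 3600 s of true time the clock registers 3600/0.998522 = 3605.3 s, so it gains 5 s.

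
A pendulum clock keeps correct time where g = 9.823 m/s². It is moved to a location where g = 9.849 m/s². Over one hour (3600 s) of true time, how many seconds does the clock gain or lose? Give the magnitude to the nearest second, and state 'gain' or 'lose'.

The clock's period scales as T ∝ 1/√g, so T'/T = √(9.823/9.849) = 0.998679.
In 3600 s of true time the clock registers 3600/0.998679 = 3604.8 s, so it gains 5 s.

gain 5 s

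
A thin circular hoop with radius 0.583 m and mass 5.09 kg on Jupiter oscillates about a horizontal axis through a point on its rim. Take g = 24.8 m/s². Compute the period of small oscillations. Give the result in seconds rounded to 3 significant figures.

I_cm = mr² = 1.730 kg·m². The pivot is at distance d = 0.583 m from the centre of mass.
By the parallel-axis theorem, I = I_cm + md² = 1.730 + 1.730 = 3.460 kg·m².
T = 2π√(I/(mgd)) = 2π√(3.460/(5.09 × 24.8 × 0.583)) = 1.36 s.

1.36 s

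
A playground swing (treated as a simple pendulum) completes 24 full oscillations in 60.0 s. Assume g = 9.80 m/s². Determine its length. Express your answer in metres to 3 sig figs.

1.55 m

T = 60.0/24 = 2.500 s.
From T = 2π√(L/g), L = gT²/(4π²) = 9.80 × 2.500²/(4π²) = 1.55 m.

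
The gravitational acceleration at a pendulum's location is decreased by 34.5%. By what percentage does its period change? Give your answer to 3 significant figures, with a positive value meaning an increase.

23.6%

T ∝ 1/√g, so T'/T = 1/√(0.6550) = 1.236.
Percentage change in T = (1.236 − 1) × 100% = 23.6%.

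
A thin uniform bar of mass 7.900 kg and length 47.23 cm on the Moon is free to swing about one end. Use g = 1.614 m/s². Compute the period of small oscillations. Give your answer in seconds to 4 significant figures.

For a physical pendulum T = 2π√(I/(mgd)), with d = 0.23615 m from pivot to centre of mass.
I_cm = mL²/12 = 7.900 × 0.4723²/12 = 0.14685 kg·m²; I = I_cm + md² = 0.14685 + 7.900 × 0.23615² = 0.58741 kg·m².
T = 2π√(0.58741/(7.900 × 1.614 × 0.23615)) = 2.775 s.

2.775 s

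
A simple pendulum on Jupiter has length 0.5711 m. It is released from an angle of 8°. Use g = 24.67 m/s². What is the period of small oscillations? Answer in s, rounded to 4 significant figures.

0.9560 s

T = 2π√(L/g) = 2π√(0.5711/24.67) = 2π × 0.15215 = 0.9560 s.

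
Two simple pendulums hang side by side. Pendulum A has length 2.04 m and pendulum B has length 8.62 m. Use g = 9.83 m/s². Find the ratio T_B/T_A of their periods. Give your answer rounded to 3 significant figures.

T ∝ √L, so T_B/T_A = √(L_B/L_A) = √(8.62/2.04) = 2.06.

2.06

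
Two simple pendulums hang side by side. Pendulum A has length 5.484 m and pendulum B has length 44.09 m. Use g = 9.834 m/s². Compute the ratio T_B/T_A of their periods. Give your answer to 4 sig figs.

2.835

T ∝ √L, so T_B/T_A = √(L_B/L_A) = √(44.09/5.484) = 2.835.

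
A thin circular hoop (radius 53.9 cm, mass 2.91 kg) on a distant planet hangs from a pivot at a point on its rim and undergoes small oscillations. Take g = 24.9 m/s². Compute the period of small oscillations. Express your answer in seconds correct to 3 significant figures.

1.31 s

I_cm = mr² = 0.8454 kg·m². The pivot is at distance d = 0.539 m from the centre of mass.
By the parallel-axis theorem, I = I_cm + md² = 0.8454 + 0.8454 = 1.691 kg·m².
T = 2π√(I/(mgd)) = 2π√(1.691/(2.91 × 24.9 × 0.539)) = 1.31 s.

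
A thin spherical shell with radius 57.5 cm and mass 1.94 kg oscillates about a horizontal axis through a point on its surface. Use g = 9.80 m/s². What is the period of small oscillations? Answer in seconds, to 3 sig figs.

1.96 s

I_cm = (2/3)mr² = 0.4276 kg·m². The pivot is at distance d = 0.575 m from the centre of mass.
By the parallel-axis theorem, I = I_cm + md² = 0.4276 + 0.6414 = 1.069 kg·m².
T = 2π√(I/(mgd)) = 2π√(1.069/(1.94 × 9.80 × 0.575)) = 1.96 s.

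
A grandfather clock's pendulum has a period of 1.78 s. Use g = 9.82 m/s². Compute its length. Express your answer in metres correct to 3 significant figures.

0.788 m

From T = 2π√(L/g), L = gT²/(4π²) = 9.82 × 1.780²/(4π²) = 0.788 m.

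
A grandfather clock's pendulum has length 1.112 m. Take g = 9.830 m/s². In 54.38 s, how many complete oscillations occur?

25

T = 2π√(L/g) = 2π√(1.112/9.830) = 2.1133 s.
Number of complete oscillations = ⌊54.38/2.1133⌋ = ⌊25.733⌋ = 25.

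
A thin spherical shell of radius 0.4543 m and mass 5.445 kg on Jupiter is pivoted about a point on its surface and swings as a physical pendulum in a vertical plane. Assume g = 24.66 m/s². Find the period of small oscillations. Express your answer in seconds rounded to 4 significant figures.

1.101 s

I_cm = (2/3)mr² = 0.74919 kg·m². The pivot is at distance d = 0.4543 m from the centre of mass.
By the parallel-axis theorem, I = I_cm + md² = 0.74919 + 1.1238 = 1.8730 kg·m².
T = 2π√(I/(mgd)) = 2π√(1.8730/(5.445 × 24.66 × 0.4543)) = 1.101 s.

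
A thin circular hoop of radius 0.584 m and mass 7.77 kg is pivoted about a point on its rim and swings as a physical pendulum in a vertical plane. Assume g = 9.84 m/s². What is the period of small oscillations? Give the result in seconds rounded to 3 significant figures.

2.16 s

I_cm = mr² = 2.650 kg·m². The pivot is at distance d = 0.584 m from the centre of mass.
By the parallel-axis theorem, I = I_cm + md² = 2.650 + 2.650 = 5.300 kg·m².
T = 2π√(I/(mgd)) = 2π√(5.300/(7.77 × 9.84 × 0.584)) = 2.16 s.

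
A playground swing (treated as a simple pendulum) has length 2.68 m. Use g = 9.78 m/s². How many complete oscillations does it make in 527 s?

T = 2π√(L/g) = 2π√(2.68/9.78) = 3.289 s.
Number of complete oscillations = ⌊527/3.289⌋ = ⌊160.2⌋ = 160.

160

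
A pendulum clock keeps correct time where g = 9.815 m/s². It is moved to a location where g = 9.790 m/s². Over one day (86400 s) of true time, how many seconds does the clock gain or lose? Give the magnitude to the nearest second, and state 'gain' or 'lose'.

The clock's period scales as T ∝ 1/√g, so T'/T = √(9.815/9.790) = 1.00128.
In 86400 s of true time the clock registers 86400/1.00128 = 86289.9 s, so it loses 110 s.

lose 110 s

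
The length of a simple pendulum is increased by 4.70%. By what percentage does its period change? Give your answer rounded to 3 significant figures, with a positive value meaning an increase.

T ∝ √L, so T'/T = √(1.047) = 1.023.
Percentage change in T = (1.023 − 1) × 100% = 2.32%.

2.32%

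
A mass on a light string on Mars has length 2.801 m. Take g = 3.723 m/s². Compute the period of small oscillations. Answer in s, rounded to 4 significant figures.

T = 2π√(L/g) = 2π√(2.801/3.723) = 2π × 0.86738 = 5.450 s.

5.450 s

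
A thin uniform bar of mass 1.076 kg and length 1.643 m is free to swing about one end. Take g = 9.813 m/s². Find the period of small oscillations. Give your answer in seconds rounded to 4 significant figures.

For a physical pendulum T = 2π√(I/(mgd)), with d = 0.82150 m from pivot to centre of mass.
I_cm = mL²/12 = 1.076 × 1.643²/12 = 0.24205 kg·m²; I = I_cm + md² = 0.24205 + 1.076 × 0.82150² = 0.96820 kg·m².
T = 2π√(0.96820/(1.076 × 9.813 × 0.82150)) = 2.099 s.

2.099 s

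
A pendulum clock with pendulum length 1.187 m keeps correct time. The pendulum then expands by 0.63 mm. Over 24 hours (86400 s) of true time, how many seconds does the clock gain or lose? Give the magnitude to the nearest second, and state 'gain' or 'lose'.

lose 23 s

T ∝ √L, so T'/T = √(1.18763/1.187) = 1.00027.
In 86400 s of true time the clock registers 86400/1.00027 = 86377.1 s, so it loses 23 s.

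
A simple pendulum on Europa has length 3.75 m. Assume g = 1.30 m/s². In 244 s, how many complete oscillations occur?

T = 2π√(L/g) = 2π√(3.75/1.30) = 10.67 s.
Number of complete oscillations = ⌊244/10.67⌋ = ⌊22.86⌋ = 22.

22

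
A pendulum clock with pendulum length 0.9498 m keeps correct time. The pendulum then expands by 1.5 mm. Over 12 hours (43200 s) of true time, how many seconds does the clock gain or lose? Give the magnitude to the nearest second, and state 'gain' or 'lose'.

T ∝ √L, so T'/T = √(0.95130/0.9498) = 1.00079.
In 43200 s of true time the clock registers 43200/1.00079 = 43165.9 s, so it loses 34 s.

lose 34 s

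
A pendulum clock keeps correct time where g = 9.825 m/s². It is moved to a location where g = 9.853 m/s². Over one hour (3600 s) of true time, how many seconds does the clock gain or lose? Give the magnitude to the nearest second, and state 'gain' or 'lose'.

The clock's period scales as T ∝ 1/√g, so T'/T = √(9.825/9.853) = 0.998578.
In 3600 s of true time the clock registers 3600/0.998578 = 3605.1 s, so it gains 5 s.

gain 5 s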